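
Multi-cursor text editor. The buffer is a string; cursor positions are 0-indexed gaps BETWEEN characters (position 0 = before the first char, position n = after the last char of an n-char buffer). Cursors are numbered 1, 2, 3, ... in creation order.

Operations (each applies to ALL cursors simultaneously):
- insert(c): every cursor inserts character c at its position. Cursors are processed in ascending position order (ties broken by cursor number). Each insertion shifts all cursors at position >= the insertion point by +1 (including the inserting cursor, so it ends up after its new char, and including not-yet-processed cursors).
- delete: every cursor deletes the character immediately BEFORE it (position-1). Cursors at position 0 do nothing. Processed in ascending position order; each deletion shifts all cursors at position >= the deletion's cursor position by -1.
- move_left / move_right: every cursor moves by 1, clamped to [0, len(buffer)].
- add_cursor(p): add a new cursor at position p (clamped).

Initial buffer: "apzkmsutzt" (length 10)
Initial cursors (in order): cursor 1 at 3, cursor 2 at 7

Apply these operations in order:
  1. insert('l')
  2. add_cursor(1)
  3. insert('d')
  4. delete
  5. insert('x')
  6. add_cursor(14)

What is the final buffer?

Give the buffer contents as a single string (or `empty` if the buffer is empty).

Answer: axpzlxkmsulxtzt

Derivation:
After op 1 (insert('l')): buffer="apzlkmsultzt" (len 12), cursors c1@4 c2@9, authorship ...1....2...
After op 2 (add_cursor(1)): buffer="apzlkmsultzt" (len 12), cursors c3@1 c1@4 c2@9, authorship ...1....2...
After op 3 (insert('d')): buffer="adpzldkmsuldtzt" (len 15), cursors c3@2 c1@6 c2@12, authorship .3..11....22...
After op 4 (delete): buffer="apzlkmsultzt" (len 12), cursors c3@1 c1@4 c2@9, authorship ...1....2...
After op 5 (insert('x')): buffer="axpzlxkmsulxtzt" (len 15), cursors c3@2 c1@6 c2@12, authorship .3..11....22...
After op 6 (add_cursor(14)): buffer="axpzlxkmsulxtzt" (len 15), cursors c3@2 c1@6 c2@12 c4@14, authorship .3..11....22...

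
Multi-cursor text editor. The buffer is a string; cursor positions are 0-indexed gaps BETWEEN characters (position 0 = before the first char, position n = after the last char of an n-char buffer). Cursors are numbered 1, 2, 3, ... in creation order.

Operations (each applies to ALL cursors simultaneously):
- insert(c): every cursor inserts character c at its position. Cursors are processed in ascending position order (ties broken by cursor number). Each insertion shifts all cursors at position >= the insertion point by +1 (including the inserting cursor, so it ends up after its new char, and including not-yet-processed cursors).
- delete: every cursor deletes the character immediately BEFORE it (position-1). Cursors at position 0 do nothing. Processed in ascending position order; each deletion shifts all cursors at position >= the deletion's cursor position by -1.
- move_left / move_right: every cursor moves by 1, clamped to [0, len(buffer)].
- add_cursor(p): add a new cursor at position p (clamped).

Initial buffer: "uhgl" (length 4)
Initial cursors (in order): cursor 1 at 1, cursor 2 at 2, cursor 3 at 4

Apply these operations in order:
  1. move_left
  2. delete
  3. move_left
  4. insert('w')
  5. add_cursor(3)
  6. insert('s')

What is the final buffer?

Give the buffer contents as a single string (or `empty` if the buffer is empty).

Answer: wwwsssshl

Derivation:
After op 1 (move_left): buffer="uhgl" (len 4), cursors c1@0 c2@1 c3@3, authorship ....
After op 2 (delete): buffer="hl" (len 2), cursors c1@0 c2@0 c3@1, authorship ..
After op 3 (move_left): buffer="hl" (len 2), cursors c1@0 c2@0 c3@0, authorship ..
After op 4 (insert('w')): buffer="wwwhl" (len 5), cursors c1@3 c2@3 c3@3, authorship 123..
After op 5 (add_cursor(3)): buffer="wwwhl" (len 5), cursors c1@3 c2@3 c3@3 c4@3, authorship 123..
After op 6 (insert('s')): buffer="wwwsssshl" (len 9), cursors c1@7 c2@7 c3@7 c4@7, authorship 1231234..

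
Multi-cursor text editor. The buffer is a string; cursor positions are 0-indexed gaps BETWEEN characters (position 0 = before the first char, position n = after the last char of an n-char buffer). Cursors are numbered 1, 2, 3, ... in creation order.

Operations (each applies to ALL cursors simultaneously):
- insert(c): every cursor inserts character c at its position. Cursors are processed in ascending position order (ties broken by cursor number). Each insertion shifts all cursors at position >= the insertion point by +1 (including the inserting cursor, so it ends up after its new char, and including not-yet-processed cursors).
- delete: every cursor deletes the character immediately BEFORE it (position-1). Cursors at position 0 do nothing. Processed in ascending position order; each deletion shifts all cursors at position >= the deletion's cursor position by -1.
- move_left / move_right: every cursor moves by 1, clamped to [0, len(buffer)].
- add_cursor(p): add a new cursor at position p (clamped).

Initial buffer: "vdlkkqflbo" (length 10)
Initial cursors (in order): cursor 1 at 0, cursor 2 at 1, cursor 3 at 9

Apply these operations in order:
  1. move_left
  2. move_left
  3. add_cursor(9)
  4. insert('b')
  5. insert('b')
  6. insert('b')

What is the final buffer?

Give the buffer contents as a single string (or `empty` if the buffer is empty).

After op 1 (move_left): buffer="vdlkkqflbo" (len 10), cursors c1@0 c2@0 c3@8, authorship ..........
After op 2 (move_left): buffer="vdlkkqflbo" (len 10), cursors c1@0 c2@0 c3@7, authorship ..........
After op 3 (add_cursor(9)): buffer="vdlkkqflbo" (len 10), cursors c1@0 c2@0 c3@7 c4@9, authorship ..........
After op 4 (insert('b')): buffer="bbvdlkkqfblbbo" (len 14), cursors c1@2 c2@2 c3@10 c4@13, authorship 12.......3..4.
After op 5 (insert('b')): buffer="bbbbvdlkkqfbblbbbo" (len 18), cursors c1@4 c2@4 c3@13 c4@17, authorship 1212.......33..44.
After op 6 (insert('b')): buffer="bbbbbbvdlkkqfbbblbbbbo" (len 22), cursors c1@6 c2@6 c3@16 c4@21, authorship 121212.......333..444.

Answer: bbbbbbvdlkkqfbbblbbbbo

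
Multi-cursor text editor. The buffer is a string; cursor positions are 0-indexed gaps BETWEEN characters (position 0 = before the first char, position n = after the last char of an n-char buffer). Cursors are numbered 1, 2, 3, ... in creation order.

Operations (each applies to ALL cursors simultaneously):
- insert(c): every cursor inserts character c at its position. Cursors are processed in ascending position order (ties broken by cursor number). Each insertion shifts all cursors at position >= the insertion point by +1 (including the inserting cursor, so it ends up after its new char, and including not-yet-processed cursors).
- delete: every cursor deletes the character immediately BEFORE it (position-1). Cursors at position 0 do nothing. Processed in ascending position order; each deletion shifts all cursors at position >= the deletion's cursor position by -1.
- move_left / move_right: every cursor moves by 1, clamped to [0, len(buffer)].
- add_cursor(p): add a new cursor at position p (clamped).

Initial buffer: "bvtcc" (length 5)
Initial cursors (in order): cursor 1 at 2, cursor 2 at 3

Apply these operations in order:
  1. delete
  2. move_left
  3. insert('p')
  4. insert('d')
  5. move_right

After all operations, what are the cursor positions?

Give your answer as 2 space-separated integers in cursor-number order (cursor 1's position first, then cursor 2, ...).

After op 1 (delete): buffer="bcc" (len 3), cursors c1@1 c2@1, authorship ...
After op 2 (move_left): buffer="bcc" (len 3), cursors c1@0 c2@0, authorship ...
After op 3 (insert('p')): buffer="ppbcc" (len 5), cursors c1@2 c2@2, authorship 12...
After op 4 (insert('d')): buffer="ppddbcc" (len 7), cursors c1@4 c2@4, authorship 1212...
After op 5 (move_right): buffer="ppddbcc" (len 7), cursors c1@5 c2@5, authorship 1212...

Answer: 5 5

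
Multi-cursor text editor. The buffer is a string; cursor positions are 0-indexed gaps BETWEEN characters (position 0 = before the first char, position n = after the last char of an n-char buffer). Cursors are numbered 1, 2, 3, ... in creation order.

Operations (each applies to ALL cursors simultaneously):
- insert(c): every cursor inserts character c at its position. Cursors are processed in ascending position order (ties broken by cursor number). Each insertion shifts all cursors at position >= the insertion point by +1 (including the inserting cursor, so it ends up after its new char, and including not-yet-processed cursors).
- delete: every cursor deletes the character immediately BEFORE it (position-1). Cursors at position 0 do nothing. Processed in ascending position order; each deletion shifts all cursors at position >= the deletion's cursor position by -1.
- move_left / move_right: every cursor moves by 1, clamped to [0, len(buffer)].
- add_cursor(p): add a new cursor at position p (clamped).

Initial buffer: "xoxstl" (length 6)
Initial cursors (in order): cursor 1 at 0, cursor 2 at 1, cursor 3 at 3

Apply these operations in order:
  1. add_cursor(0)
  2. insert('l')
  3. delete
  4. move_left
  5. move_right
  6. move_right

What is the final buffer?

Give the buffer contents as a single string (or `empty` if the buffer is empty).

Answer: xoxstl

Derivation:
After op 1 (add_cursor(0)): buffer="xoxstl" (len 6), cursors c1@0 c4@0 c2@1 c3@3, authorship ......
After op 2 (insert('l')): buffer="llxloxlstl" (len 10), cursors c1@2 c4@2 c2@4 c3@7, authorship 14.2..3...
After op 3 (delete): buffer="xoxstl" (len 6), cursors c1@0 c4@0 c2@1 c3@3, authorship ......
After op 4 (move_left): buffer="xoxstl" (len 6), cursors c1@0 c2@0 c4@0 c3@2, authorship ......
After op 5 (move_right): buffer="xoxstl" (len 6), cursors c1@1 c2@1 c4@1 c3@3, authorship ......
After op 6 (move_right): buffer="xoxstl" (len 6), cursors c1@2 c2@2 c4@2 c3@4, authorship ......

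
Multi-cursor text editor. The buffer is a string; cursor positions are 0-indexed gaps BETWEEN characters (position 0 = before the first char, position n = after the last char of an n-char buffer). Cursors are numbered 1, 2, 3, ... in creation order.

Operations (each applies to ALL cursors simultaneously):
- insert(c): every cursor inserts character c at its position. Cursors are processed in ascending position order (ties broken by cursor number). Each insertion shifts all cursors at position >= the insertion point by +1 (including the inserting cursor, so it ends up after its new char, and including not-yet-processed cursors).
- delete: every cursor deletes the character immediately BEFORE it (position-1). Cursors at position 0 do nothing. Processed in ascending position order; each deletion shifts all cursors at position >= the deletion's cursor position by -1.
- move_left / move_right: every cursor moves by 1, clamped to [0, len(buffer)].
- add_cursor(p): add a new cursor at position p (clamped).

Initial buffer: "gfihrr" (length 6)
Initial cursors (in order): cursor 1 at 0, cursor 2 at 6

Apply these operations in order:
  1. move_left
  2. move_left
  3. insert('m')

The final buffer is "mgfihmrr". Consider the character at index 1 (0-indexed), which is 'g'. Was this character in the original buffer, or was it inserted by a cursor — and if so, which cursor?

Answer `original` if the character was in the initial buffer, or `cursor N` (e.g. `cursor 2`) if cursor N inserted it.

Answer: original

Derivation:
After op 1 (move_left): buffer="gfihrr" (len 6), cursors c1@0 c2@5, authorship ......
After op 2 (move_left): buffer="gfihrr" (len 6), cursors c1@0 c2@4, authorship ......
After op 3 (insert('m')): buffer="mgfihmrr" (len 8), cursors c1@1 c2@6, authorship 1....2..
Authorship (.=original, N=cursor N): 1 . . . . 2 . .
Index 1: author = original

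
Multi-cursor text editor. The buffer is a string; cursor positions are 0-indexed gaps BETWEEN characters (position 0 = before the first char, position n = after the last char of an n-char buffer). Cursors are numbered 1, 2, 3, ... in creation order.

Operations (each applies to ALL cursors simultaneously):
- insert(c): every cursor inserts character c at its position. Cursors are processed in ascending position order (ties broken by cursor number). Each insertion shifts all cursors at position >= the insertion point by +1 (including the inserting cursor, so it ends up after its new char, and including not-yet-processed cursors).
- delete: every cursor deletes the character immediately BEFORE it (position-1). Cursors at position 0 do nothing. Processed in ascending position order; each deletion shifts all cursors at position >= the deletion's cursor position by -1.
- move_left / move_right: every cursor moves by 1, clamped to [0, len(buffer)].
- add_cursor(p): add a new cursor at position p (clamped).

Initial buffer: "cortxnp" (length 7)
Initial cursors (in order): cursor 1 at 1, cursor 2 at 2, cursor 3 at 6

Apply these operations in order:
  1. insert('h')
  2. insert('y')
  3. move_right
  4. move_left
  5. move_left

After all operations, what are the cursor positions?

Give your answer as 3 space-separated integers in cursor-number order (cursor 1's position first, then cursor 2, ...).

After op 1 (insert('h')): buffer="chohrtxnhp" (len 10), cursors c1@2 c2@4 c3@9, authorship .1.2....3.
After op 2 (insert('y')): buffer="chyohyrtxnhyp" (len 13), cursors c1@3 c2@6 c3@12, authorship .11.22....33.
After op 3 (move_right): buffer="chyohyrtxnhyp" (len 13), cursors c1@4 c2@7 c3@13, authorship .11.22....33.
After op 4 (move_left): buffer="chyohyrtxnhyp" (len 13), cursors c1@3 c2@6 c3@12, authorship .11.22....33.
After op 5 (move_left): buffer="chyohyrtxnhyp" (len 13), cursors c1@2 c2@5 c3@11, authorship .11.22....33.

Answer: 2 5 11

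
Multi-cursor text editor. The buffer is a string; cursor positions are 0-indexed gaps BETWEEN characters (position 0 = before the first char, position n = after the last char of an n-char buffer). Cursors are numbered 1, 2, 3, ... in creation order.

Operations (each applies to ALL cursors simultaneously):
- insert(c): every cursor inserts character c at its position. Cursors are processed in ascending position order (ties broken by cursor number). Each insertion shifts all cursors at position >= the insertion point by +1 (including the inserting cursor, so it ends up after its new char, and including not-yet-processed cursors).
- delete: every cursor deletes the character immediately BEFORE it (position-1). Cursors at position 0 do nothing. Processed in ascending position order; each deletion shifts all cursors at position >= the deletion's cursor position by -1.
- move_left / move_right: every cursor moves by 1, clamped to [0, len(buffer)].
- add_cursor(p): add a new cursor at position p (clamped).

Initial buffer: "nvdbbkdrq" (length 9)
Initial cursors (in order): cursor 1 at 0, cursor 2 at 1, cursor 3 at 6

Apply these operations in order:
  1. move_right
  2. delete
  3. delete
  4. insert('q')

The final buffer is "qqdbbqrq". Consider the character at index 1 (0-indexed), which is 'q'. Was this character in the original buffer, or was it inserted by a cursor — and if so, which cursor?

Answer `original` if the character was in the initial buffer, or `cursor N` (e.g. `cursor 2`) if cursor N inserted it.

After op 1 (move_right): buffer="nvdbbkdrq" (len 9), cursors c1@1 c2@2 c3@7, authorship .........
After op 2 (delete): buffer="dbbkrq" (len 6), cursors c1@0 c2@0 c3@4, authorship ......
After op 3 (delete): buffer="dbbrq" (len 5), cursors c1@0 c2@0 c3@3, authorship .....
After op 4 (insert('q')): buffer="qqdbbqrq" (len 8), cursors c1@2 c2@2 c3@6, authorship 12...3..
Authorship (.=original, N=cursor N): 1 2 . . . 3 . .
Index 1: author = 2

Answer: cursor 2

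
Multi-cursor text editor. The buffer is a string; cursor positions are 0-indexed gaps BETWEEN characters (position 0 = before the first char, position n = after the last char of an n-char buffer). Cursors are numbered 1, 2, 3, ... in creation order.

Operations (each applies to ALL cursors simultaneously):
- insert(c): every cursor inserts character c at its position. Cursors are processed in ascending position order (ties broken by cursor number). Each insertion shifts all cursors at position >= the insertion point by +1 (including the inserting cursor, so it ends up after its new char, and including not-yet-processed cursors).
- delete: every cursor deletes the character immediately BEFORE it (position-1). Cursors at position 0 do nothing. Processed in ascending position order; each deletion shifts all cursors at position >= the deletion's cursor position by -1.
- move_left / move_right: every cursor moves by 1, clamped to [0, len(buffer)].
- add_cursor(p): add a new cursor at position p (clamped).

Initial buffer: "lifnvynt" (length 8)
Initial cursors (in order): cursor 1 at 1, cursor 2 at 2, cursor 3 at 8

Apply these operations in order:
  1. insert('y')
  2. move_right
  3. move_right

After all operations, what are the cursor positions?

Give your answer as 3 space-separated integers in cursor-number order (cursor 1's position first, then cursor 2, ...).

Answer: 4 6 11

Derivation:
After op 1 (insert('y')): buffer="lyiyfnvynty" (len 11), cursors c1@2 c2@4 c3@11, authorship .1.2......3
After op 2 (move_right): buffer="lyiyfnvynty" (len 11), cursors c1@3 c2@5 c3@11, authorship .1.2......3
After op 3 (move_right): buffer="lyiyfnvynty" (len 11), cursors c1@4 c2@6 c3@11, authorship .1.2......3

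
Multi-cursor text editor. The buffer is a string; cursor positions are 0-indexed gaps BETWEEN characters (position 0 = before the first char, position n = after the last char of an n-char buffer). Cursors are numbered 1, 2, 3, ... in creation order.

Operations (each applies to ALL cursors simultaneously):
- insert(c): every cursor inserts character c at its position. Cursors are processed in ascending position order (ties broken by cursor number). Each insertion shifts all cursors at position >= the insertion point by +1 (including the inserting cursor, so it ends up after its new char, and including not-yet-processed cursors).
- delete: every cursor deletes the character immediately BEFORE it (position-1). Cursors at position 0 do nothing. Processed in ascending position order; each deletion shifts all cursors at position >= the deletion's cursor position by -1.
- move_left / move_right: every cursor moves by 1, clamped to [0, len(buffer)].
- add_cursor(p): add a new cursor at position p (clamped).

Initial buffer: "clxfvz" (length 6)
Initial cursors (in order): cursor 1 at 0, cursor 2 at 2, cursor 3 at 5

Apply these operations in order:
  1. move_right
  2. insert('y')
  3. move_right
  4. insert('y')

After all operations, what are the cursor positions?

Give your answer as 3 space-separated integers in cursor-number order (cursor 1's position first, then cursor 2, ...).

Answer: 4 8 12

Derivation:
After op 1 (move_right): buffer="clxfvz" (len 6), cursors c1@1 c2@3 c3@6, authorship ......
After op 2 (insert('y')): buffer="cylxyfvzy" (len 9), cursors c1@2 c2@5 c3@9, authorship .1..2...3
After op 3 (move_right): buffer="cylxyfvzy" (len 9), cursors c1@3 c2@6 c3@9, authorship .1..2...3
After op 4 (insert('y')): buffer="cylyxyfyvzyy" (len 12), cursors c1@4 c2@8 c3@12, authorship .1.1.2.2..33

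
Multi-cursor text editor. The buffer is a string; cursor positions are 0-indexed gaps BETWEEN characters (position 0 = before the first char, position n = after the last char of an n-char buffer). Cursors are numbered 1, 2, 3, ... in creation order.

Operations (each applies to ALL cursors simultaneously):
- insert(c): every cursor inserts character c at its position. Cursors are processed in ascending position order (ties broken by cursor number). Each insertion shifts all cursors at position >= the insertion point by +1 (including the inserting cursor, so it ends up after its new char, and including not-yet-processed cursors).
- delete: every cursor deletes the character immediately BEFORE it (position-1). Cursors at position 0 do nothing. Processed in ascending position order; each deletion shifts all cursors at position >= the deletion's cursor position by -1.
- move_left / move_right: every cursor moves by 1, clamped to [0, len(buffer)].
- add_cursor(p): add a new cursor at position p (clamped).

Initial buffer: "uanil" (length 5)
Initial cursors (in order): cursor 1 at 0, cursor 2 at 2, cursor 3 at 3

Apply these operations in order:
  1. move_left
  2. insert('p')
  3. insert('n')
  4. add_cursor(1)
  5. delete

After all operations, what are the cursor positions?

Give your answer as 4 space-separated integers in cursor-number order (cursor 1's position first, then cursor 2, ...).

After op 1 (move_left): buffer="uanil" (len 5), cursors c1@0 c2@1 c3@2, authorship .....
After op 2 (insert('p')): buffer="pupapnil" (len 8), cursors c1@1 c2@3 c3@5, authorship 1.2.3...
After op 3 (insert('n')): buffer="pnupnapnnil" (len 11), cursors c1@2 c2@5 c3@8, authorship 11.22.33...
After op 4 (add_cursor(1)): buffer="pnupnapnnil" (len 11), cursors c4@1 c1@2 c2@5 c3@8, authorship 11.22.33...
After op 5 (delete): buffer="upapnil" (len 7), cursors c1@0 c4@0 c2@2 c3@4, authorship .2.3...

Answer: 0 2 4 0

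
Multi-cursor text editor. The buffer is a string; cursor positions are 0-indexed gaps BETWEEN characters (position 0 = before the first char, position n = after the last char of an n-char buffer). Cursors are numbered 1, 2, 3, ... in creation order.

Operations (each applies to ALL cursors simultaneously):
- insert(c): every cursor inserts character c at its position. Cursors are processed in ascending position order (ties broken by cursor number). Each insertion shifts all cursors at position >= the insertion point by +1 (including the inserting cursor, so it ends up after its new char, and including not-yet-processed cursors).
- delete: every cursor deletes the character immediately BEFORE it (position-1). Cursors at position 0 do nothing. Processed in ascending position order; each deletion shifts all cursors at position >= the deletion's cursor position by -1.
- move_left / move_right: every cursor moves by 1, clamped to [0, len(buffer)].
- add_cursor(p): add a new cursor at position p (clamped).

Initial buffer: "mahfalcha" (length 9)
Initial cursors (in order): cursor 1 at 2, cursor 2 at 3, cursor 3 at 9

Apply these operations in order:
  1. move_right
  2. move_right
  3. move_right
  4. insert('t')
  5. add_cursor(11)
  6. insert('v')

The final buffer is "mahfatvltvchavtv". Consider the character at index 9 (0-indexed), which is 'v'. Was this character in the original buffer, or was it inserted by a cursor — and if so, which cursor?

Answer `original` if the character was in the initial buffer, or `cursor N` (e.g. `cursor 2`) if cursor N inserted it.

Answer: cursor 2

Derivation:
After op 1 (move_right): buffer="mahfalcha" (len 9), cursors c1@3 c2@4 c3@9, authorship .........
After op 2 (move_right): buffer="mahfalcha" (len 9), cursors c1@4 c2@5 c3@9, authorship .........
After op 3 (move_right): buffer="mahfalcha" (len 9), cursors c1@5 c2@6 c3@9, authorship .........
After op 4 (insert('t')): buffer="mahfatltchat" (len 12), cursors c1@6 c2@8 c3@12, authorship .....1.2...3
After op 5 (add_cursor(11)): buffer="mahfatltchat" (len 12), cursors c1@6 c2@8 c4@11 c3@12, authorship .....1.2...3
After op 6 (insert('v')): buffer="mahfatvltvchavtv" (len 16), cursors c1@7 c2@10 c4@14 c3@16, authorship .....11.22...433
Authorship (.=original, N=cursor N): . . . . . 1 1 . 2 2 . . . 4 3 3
Index 9: author = 2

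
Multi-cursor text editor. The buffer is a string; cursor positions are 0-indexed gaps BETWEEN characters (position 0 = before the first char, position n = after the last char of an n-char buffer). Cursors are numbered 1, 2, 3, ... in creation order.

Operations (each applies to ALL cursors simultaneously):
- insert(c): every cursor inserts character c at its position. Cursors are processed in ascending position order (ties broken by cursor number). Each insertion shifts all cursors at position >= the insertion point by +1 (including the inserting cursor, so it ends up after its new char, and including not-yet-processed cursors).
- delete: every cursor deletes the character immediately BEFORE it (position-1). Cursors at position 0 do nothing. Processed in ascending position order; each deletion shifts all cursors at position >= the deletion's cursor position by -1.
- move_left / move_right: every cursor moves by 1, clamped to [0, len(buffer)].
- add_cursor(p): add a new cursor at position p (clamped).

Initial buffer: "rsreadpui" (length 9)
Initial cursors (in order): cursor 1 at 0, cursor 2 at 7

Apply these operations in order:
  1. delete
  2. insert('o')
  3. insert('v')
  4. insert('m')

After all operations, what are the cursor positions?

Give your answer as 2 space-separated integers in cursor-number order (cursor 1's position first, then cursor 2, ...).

Answer: 3 12

Derivation:
After op 1 (delete): buffer="rsreadui" (len 8), cursors c1@0 c2@6, authorship ........
After op 2 (insert('o')): buffer="orsreadoui" (len 10), cursors c1@1 c2@8, authorship 1......2..
After op 3 (insert('v')): buffer="ovrsreadovui" (len 12), cursors c1@2 c2@10, authorship 11......22..
After op 4 (insert('m')): buffer="ovmrsreadovmui" (len 14), cursors c1@3 c2@12, authorship 111......222..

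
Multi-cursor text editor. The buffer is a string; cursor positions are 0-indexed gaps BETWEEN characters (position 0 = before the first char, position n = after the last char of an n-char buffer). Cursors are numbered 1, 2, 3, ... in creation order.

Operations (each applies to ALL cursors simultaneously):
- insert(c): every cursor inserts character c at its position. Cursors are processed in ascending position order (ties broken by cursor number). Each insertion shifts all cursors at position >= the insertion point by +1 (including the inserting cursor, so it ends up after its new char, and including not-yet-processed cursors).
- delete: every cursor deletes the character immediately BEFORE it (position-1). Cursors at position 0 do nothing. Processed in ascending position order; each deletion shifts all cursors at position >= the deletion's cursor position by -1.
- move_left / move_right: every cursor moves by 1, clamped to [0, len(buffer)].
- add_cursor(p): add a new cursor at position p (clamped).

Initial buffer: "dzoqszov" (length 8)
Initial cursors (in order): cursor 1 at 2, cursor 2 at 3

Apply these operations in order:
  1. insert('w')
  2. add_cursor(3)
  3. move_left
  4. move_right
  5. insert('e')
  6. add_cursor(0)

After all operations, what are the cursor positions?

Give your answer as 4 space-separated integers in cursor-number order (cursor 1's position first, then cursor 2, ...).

After op 1 (insert('w')): buffer="dzwowqszov" (len 10), cursors c1@3 c2@5, authorship ..1.2.....
After op 2 (add_cursor(3)): buffer="dzwowqszov" (len 10), cursors c1@3 c3@3 c2@5, authorship ..1.2.....
After op 3 (move_left): buffer="dzwowqszov" (len 10), cursors c1@2 c3@2 c2@4, authorship ..1.2.....
After op 4 (move_right): buffer="dzwowqszov" (len 10), cursors c1@3 c3@3 c2@5, authorship ..1.2.....
After op 5 (insert('e')): buffer="dzweeoweqszov" (len 13), cursors c1@5 c3@5 c2@8, authorship ..113.22.....
After op 6 (add_cursor(0)): buffer="dzweeoweqszov" (len 13), cursors c4@0 c1@5 c3@5 c2@8, authorship ..113.22.....

Answer: 5 8 5 0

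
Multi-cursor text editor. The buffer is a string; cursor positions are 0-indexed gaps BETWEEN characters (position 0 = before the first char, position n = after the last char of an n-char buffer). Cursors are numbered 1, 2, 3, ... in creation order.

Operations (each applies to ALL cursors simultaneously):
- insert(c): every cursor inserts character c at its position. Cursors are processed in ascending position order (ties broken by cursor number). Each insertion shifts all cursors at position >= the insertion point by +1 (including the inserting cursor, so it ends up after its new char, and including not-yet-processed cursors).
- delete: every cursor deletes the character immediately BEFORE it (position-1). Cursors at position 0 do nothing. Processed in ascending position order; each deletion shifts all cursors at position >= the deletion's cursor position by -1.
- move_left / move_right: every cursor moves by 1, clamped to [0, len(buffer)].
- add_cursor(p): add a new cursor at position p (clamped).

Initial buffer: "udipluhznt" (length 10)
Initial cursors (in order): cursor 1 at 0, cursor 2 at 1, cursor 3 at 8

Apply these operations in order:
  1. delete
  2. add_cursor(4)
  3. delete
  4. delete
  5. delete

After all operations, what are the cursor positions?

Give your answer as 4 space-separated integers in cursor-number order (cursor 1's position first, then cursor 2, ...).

After op 1 (delete): buffer="dipluhnt" (len 8), cursors c1@0 c2@0 c3@6, authorship ........
After op 2 (add_cursor(4)): buffer="dipluhnt" (len 8), cursors c1@0 c2@0 c4@4 c3@6, authorship ........
After op 3 (delete): buffer="dipunt" (len 6), cursors c1@0 c2@0 c4@3 c3@4, authorship ......
After op 4 (delete): buffer="dint" (len 4), cursors c1@0 c2@0 c3@2 c4@2, authorship ....
After op 5 (delete): buffer="nt" (len 2), cursors c1@0 c2@0 c3@0 c4@0, authorship ..

Answer: 0 0 0 0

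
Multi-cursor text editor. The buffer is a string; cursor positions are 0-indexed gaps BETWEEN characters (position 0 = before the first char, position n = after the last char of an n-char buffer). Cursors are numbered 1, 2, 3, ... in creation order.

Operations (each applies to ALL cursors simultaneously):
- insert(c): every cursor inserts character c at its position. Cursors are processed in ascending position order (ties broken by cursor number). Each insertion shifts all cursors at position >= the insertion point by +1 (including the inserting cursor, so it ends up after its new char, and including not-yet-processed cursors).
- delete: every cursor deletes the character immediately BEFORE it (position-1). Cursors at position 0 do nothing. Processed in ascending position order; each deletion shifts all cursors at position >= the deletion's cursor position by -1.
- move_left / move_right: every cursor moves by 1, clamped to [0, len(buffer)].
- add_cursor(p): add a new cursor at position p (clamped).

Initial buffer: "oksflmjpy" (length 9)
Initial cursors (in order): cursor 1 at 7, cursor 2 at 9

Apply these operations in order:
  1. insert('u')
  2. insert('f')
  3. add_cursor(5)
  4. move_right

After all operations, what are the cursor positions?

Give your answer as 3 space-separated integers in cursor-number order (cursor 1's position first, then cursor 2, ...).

Answer: 10 13 6

Derivation:
After op 1 (insert('u')): buffer="oksflmjupyu" (len 11), cursors c1@8 c2@11, authorship .......1..2
After op 2 (insert('f')): buffer="oksflmjufpyuf" (len 13), cursors c1@9 c2@13, authorship .......11..22
After op 3 (add_cursor(5)): buffer="oksflmjufpyuf" (len 13), cursors c3@5 c1@9 c2@13, authorship .......11..22
After op 4 (move_right): buffer="oksflmjufpyuf" (len 13), cursors c3@6 c1@10 c2@13, authorship .......11..22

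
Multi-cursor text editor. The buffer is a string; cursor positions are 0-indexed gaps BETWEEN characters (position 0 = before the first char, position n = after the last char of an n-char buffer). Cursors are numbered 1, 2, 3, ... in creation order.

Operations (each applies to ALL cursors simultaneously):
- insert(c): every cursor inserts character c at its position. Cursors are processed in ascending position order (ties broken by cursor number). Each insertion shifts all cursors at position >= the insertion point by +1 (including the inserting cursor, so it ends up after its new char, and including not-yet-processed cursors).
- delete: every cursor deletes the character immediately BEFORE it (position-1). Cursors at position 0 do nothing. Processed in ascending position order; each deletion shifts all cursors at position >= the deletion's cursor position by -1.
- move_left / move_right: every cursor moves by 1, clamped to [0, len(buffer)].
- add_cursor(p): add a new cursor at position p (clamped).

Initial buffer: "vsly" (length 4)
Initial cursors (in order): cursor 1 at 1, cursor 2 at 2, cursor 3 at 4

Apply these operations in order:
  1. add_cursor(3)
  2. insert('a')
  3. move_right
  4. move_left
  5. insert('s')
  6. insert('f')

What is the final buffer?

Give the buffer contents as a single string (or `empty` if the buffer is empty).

Answer: vasfsasflasfysfa

Derivation:
After op 1 (add_cursor(3)): buffer="vsly" (len 4), cursors c1@1 c2@2 c4@3 c3@4, authorship ....
After op 2 (insert('a')): buffer="vasalaya" (len 8), cursors c1@2 c2@4 c4@6 c3@8, authorship .1.2.4.3
After op 3 (move_right): buffer="vasalaya" (len 8), cursors c1@3 c2@5 c4@7 c3@8, authorship .1.2.4.3
After op 4 (move_left): buffer="vasalaya" (len 8), cursors c1@2 c2@4 c4@6 c3@7, authorship .1.2.4.3
After op 5 (insert('s')): buffer="vassaslasysa" (len 12), cursors c1@3 c2@6 c4@9 c3@11, authorship .11.22.44.33
After op 6 (insert('f')): buffer="vasfsasflasfysfa" (len 16), cursors c1@4 c2@8 c4@12 c3@15, authorship .111.222.444.333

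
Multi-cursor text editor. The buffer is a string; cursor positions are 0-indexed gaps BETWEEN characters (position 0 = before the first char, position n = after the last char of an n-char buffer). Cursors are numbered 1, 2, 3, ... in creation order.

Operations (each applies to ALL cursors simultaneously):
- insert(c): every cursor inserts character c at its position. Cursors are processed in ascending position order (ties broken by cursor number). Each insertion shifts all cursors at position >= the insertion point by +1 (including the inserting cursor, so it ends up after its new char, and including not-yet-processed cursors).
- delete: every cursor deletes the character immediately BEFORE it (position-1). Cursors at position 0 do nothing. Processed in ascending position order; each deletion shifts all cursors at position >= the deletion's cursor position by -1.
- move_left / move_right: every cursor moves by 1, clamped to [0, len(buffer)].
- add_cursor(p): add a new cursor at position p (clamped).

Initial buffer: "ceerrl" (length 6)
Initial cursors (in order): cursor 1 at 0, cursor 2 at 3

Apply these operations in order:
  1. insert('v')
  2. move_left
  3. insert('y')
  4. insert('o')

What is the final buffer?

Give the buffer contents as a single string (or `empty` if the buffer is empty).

After op 1 (insert('v')): buffer="vceevrrl" (len 8), cursors c1@1 c2@5, authorship 1...2...
After op 2 (move_left): buffer="vceevrrl" (len 8), cursors c1@0 c2@4, authorship 1...2...
After op 3 (insert('y')): buffer="yvceeyvrrl" (len 10), cursors c1@1 c2@6, authorship 11...22...
After op 4 (insert('o')): buffer="yovceeyovrrl" (len 12), cursors c1@2 c2@8, authorship 111...222...

Answer: yovceeyovrrl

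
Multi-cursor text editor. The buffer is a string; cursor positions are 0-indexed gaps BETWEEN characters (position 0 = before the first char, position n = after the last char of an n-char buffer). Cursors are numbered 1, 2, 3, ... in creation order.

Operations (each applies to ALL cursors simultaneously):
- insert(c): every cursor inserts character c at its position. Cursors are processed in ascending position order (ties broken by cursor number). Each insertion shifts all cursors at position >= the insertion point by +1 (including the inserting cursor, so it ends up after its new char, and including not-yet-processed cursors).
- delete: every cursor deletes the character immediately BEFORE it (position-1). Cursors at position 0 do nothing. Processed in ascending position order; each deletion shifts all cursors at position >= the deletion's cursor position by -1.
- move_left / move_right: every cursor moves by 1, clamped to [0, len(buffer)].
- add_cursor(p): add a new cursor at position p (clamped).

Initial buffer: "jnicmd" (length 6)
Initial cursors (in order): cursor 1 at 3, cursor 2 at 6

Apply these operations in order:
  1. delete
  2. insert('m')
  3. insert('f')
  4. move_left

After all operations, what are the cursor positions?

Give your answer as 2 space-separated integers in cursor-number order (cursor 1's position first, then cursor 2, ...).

After op 1 (delete): buffer="jncm" (len 4), cursors c1@2 c2@4, authorship ....
After op 2 (insert('m')): buffer="jnmcmm" (len 6), cursors c1@3 c2@6, authorship ..1..2
After op 3 (insert('f')): buffer="jnmfcmmf" (len 8), cursors c1@4 c2@8, authorship ..11..22
After op 4 (move_left): buffer="jnmfcmmf" (len 8), cursors c1@3 c2@7, authorship ..11..22

Answer: 3 7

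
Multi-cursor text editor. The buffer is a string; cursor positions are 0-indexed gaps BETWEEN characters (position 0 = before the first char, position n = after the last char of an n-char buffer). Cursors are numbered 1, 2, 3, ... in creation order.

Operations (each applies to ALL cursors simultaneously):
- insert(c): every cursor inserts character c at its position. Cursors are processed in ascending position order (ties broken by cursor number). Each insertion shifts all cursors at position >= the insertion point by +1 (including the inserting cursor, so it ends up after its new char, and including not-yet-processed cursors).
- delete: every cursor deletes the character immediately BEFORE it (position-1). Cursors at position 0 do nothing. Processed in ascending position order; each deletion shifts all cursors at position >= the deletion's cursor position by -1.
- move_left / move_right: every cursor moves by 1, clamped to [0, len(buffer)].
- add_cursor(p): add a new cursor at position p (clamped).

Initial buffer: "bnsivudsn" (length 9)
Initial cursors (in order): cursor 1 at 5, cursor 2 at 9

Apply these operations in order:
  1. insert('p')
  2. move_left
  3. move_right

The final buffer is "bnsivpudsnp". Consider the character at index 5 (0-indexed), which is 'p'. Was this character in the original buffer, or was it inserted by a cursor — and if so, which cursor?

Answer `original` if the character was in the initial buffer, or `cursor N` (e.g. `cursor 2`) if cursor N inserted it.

After op 1 (insert('p')): buffer="bnsivpudsnp" (len 11), cursors c1@6 c2@11, authorship .....1....2
After op 2 (move_left): buffer="bnsivpudsnp" (len 11), cursors c1@5 c2@10, authorship .....1....2
After op 3 (move_right): buffer="bnsivpudsnp" (len 11), cursors c1@6 c2@11, authorship .....1....2
Authorship (.=original, N=cursor N): . . . . . 1 . . . . 2
Index 5: author = 1

Answer: cursor 1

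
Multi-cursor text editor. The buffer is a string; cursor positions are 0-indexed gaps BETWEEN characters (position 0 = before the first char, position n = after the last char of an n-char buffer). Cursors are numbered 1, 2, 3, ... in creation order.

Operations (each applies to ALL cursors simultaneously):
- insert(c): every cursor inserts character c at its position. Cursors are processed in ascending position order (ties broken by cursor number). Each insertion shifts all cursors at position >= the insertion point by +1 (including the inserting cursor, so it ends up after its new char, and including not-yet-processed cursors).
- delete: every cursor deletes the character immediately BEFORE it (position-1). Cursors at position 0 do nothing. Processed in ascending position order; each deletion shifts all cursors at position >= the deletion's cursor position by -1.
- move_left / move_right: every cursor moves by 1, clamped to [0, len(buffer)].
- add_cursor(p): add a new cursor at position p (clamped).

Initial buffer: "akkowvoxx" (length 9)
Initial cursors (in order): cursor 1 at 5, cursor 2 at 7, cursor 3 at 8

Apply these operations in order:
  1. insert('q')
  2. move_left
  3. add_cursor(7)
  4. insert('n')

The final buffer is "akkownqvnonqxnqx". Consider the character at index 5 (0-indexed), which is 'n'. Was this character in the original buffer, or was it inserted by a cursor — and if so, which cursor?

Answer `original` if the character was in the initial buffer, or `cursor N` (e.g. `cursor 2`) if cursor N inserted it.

Answer: cursor 1

Derivation:
After op 1 (insert('q')): buffer="akkowqvoqxqx" (len 12), cursors c1@6 c2@9 c3@11, authorship .....1..2.3.
After op 2 (move_left): buffer="akkowqvoqxqx" (len 12), cursors c1@5 c2@8 c3@10, authorship .....1..2.3.
After op 3 (add_cursor(7)): buffer="akkowqvoqxqx" (len 12), cursors c1@5 c4@7 c2@8 c3@10, authorship .....1..2.3.
After op 4 (insert('n')): buffer="akkownqvnonqxnqx" (len 16), cursors c1@6 c4@9 c2@11 c3@14, authorship .....11.4.22.33.
Authorship (.=original, N=cursor N): . . . . . 1 1 . 4 . 2 2 . 3 3 .
Index 5: author = 1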